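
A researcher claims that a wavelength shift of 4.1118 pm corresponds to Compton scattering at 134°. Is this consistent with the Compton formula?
Yes, consistent

Calculate the expected shift for θ = 134°:

Δλ_expected = λ_C(1 - cos(134°))
Δλ_expected = 2.4263 × (1 - cos(134°))
Δλ_expected = 2.4263 × 1.6947
Δλ_expected = 4.1118 pm

Given shift: 4.1118 pm
Expected shift: 4.1118 pm
Difference: 0.0000 pm

The values match. This is consistent with Compton scattering at the stated angle.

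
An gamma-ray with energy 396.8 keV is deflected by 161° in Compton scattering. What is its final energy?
158.0416 keV

First convert energy to wavelength:
λ = hc/E, with hc ≈ 1239.842 keV·pm (i.e. 1239.842 eV·nm)

For E = 396.8 keV = 396800 eV:
λ = 1239.842 keV·pm / 396.8 keV
λ = 3.1246 pm

Calculate the Compton shift:
Δλ = λ_C(1 - cos(161°)) = 2.4263 × 1.9455
Δλ = 4.7204 pm

Final wavelength:
λ' = 3.1246 + 4.7204 = 7.8450 pm

Final energy:
E' = hc/λ' = 1239.842 / 7.8450 = 158.0416 keV

(Intermediate values are shown rounded; full precision is carried through to the final answer.)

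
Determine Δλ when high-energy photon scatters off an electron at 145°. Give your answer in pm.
4.4138 pm

Using the Compton scattering formula:
Δλ = λ_C(1 - cos θ)

where λ_C = h/(m_e·c) ≈ 2.4263 pm is the Compton wavelength of an electron.

For θ = 145°:
cos(145°) = -0.8192
1 - cos(145°) = 1.8192

Δλ = 2.4263 × 1.8192
Δλ = 4.4138 pm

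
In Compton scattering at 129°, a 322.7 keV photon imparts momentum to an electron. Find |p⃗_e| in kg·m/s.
2.3541e-22 kg·m/s

The electron is initially at rest, so by conservation of momentum:
p⃗_e = p⃗₀ − p⃗'  (incident photon momentum minus scattered photon momentum)

Photon momentum magnitudes (p = h/λ = E/c):
λ₀ = hc/E₀ = 3.8421 pm → p₀ = h/λ₀ = 1.7246e-22 kg·m/s
Δλ = λ_C(1 − cos 129°) = 3.9532 pm
λ' = 7.7953 pm → p' = h/λ' = 8.5001e-23 kg·m/s

The scattered photon makes angle θ = 129° with the incident direction, so by the law of cosines:
|p⃗_e|² = p₀² + p'² − 2p₀p'cos θ
|p⃗_e|² = (1.7246e-22)² + (8.5001e-23)² − 2·1.7246e-22·8.5001e-23·cos(129°)
|p⃗_e| = 2.3541e-22 kg·m/s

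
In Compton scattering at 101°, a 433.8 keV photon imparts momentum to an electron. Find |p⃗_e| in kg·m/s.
2.7792e-22 kg·m/s

The electron is initially at rest, so by conservation of momentum:
p⃗_e = p⃗₀ − p⃗'  (incident photon momentum minus scattered photon momentum)

Photon momentum magnitudes (p = h/λ = E/c):
λ₀ = hc/E₀ = 2.8581 pm → p₀ = h/λ₀ = 2.3184e-22 kg·m/s
Δλ = λ_C(1 − cos 101°) = 2.8893 pm
λ' = 5.7474 pm → p' = h/λ' = 1.1529e-22 kg·m/s

The scattered photon makes angle θ = 101° with the incident direction, so by the law of cosines:
|p⃗_e|² = p₀² + p'² − 2p₀p'cos θ
|p⃗_e|² = (2.3184e-22)² + (1.1529e-22)² − 2·2.3184e-22·1.1529e-22·cos(101°)
|p⃗_e| = 2.7792e-22 kg·m/s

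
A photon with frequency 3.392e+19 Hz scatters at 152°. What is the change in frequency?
1.156e+19 Hz (decrease)

Convert frequency to wavelength (c = 299792458 m/s):
λ₀ = c/f₀ = 299792458/3.392e+19 = 8.8382210e-12 m = 8.8382 pm

Calculate Compton shift:
Δλ = λ_C(1 - cos(152°)) = 4.5686 pm

Final wavelength:
λ' = λ₀ + Δλ = 8.8382 + 4.5686 = 13.4068 pm

Final frequency:
f' = c/λ' = 299792458/1.3406836e-11 = 2.2361164e+19 Hz

Frequency shift (decrease):
Δf = f₀ - f' = 3.392e+19 - 2.2361164e+19 = 1.156e+19 Hz

(Intermediate values are shown rounded; full precision is carried through to the final answer.)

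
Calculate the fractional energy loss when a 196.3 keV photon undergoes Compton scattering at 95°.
0.2946 (or 29.46%)

Calculate initial and final photon energies:

Initial: E₀ = 196.3 keV → λ₀ = 6.3161 pm
Compton shift: Δλ = 2.6378 pm
Final wavelength: λ' = 8.9538 pm
Final energy: E' = 138.4705 keV

Fractional energy loss:
(E₀ - E')/E₀ = (196.3000 - 138.4705)/196.3000
= 57.8295/196.3000
= 0.2946
= 29.46%

(Intermediate values are shown rounded; full precision is carried through to the final answer.)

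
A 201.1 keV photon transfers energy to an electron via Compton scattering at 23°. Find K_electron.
6.1005 keV

By energy conservation: K_e = E_initial - E_final

First find the scattered photon energy:
Initial wavelength: λ = hc/E = 6.1653 pm
Compton shift: Δλ = λ_C(1 - cos(23°)) = 0.1929 pm
Final wavelength: λ' = 6.1653 + 0.1929 = 6.3582 pm
Final photon energy: E' = hc/λ' = 194.9995 keV

Electron kinetic energy:
K_e = E - E' = 201.1000 - 194.9995 = 6.1005 keV

(Intermediate values are shown rounded; full precision is carried through to the final answer.)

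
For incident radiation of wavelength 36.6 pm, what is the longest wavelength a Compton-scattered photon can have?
41.4526 pm (at θ = 180°)

The Compton shift is Δλ = λ_C(1 − cos θ).

Since cos θ ranges from −1 to 1, the factor (1 − cos θ) ranges from 0 to 2; the maximum shift occurs at θ = 180° (backscattering):
Δλ_max = 2λ_C = 2 × 2.4263 pm = 4.8526 pm

Maximum scattered wavelength:
λ'_max = λ₀ + Δλ_max = 36.6 + 4.8526 = 41.4526 pm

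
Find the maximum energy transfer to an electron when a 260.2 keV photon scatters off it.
131.2858 keV

Maximum energy transfer occurs at θ = 180° (backscattering).

Initial photon: E₀ = 260.2 keV → λ₀ = 4.7650 pm

Maximum Compton shift (at 180°):
Δλ_max = 2λ_C = 2 × 2.4263 = 4.8526 pm

Final wavelength:
λ' = 4.7650 + 4.8526 = 9.6176 pm

Minimum photon energy (maximum energy to electron):
E'_min = hc/λ' = 128.9142 keV

Maximum electron kinetic energy:
K_max = E₀ - E'_min = 260.2000 - 128.9142 = 131.2858 keV

(Intermediate values are shown rounded; full precision is carried through to the final answer.)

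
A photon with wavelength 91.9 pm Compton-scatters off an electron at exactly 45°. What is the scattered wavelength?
92.6106 pm

Using the Compton formula: λ' = λ + λ_C(1 − cos θ)

For θ = 45°, cos θ = √2/2 (exact) ≈ 0.7071, so:
1 − cos 45° = 1 − (√2/2) ≈ 0.2929

Δλ = λ_C × 0.2929 = 2.4263 × 0.2929 = 0.7106 pm

λ' = 91.9 + 0.7106 = 92.6106 pm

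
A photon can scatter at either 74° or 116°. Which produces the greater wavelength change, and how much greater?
116° produces the larger shift by a factor of 1.986

Calculate both shifts using Δλ = λ_C(1 - cos θ):

For θ₁ = 74°:
Δλ₁ = 2.4263 × (1 - cos(74°))
Δλ₁ = 2.4263 × 0.7244
Δλ₁ = 1.7575 pm

For θ₂ = 116°:
Δλ₂ = 2.4263 × (1 - cos(116°))
Δλ₂ = 2.4263 × 1.4384
Δλ₂ = 3.4899 pm

The 116° angle produces the larger shift.
Ratio: 3.4899/1.7575 = 1.986

(Intermediate values are shown rounded; full precision is carried through to the final answer.)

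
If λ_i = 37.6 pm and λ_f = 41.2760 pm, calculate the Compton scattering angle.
121.00°

First find the wavelength shift:
Δλ = λ' - λ = 41.2760 - 37.6 = 3.6760 pm

Using Δλ = λ_C(1 - cos θ), with λ_C = h/(m_e·c) ≈ 2.42631024 pm:
cos θ = 1 - Δλ/λ_C
cos θ = 1 - 3.6760/2.42631024
cos θ = -0.515058

θ = arccos(-0.515058)
θ = 121.00°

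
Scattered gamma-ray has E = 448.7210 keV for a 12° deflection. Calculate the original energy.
457.5000 keV

Convert final energy to wavelength (hc ≈ 1239.842 keV·pm):
λ' = hc/E' = 1239.842 / 448.7210 = 2.7631 pm

Calculate the Compton shift:
Δλ = λ_C(1 - cos(12°))
Δλ = 2.4263 × (1 - cos(12°))
Δλ = 0.0530 pm

Initial wavelength:
λ = λ' - Δλ = 2.7631 - 0.0530 = 2.7100 pm

Initial energy:
E = hc/λ = 1239.842 / 2.7100 = 457.5000 keV

(Intermediate values are shown rounded; full precision is carried through to the final answer.)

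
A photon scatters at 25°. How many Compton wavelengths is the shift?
0.0937 λ_C

The Compton shift formula is:
Δλ = λ_C(1 - cos θ)

Dividing both sides by λ_C:
Δλ/λ_C = 1 - cos θ

For θ = 25°:
Δλ/λ_C = 1 - cos(25°)
Δλ/λ_C = 1 - 0.9063
Δλ/λ_C = 0.0937

This means the shift is 0.0937 × λ_C = 0.2273 pm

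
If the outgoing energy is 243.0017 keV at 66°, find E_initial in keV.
338.5000 keV

Convert final energy to wavelength (hc ≈ 1239.842 keV·pm):
λ' = hc/E' = 1239.842 / 243.0017 = 5.1022 pm

Calculate the Compton shift:
Δλ = λ_C(1 - cos(66°))
Δλ = 2.4263 × (1 - cos(66°))
Δλ = 1.4394 pm

Initial wavelength:
λ = λ' - Δλ = 5.1022 - 1.4394 = 3.6628 pm

Initial energy:
E = hc/λ = 1239.842 / 3.6628 = 338.5000 keV

(Intermediate values are shown rounded; full precision is carried through to the final answer.)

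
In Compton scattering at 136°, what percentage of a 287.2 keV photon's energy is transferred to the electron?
0.4914 (or 49.14%)

Calculate initial and final photon energies:

Initial: E₀ = 287.2 keV → λ₀ = 4.3170 pm
Compton shift: Δλ = 4.1717 pm
Final wavelength: λ' = 8.4887 pm
Final energy: E' = 146.0588 keV

Fractional energy loss:
(E₀ - E')/E₀ = (287.2000 - 146.0588)/287.2000
= 141.1412/287.2000
= 0.4914
= 49.14%

(Intermediate values are shown rounded; full precision is carried through to the final answer.)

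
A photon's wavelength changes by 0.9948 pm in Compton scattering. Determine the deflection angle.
53.84°

From the Compton formula Δλ = λ_C(1 - cos θ), we can solve for θ:

cos θ = 1 - Δλ/λ_C

Given:
- Δλ = 0.9948 pm
- λ_C = h/(m_e·c) ≈ 2.42631024 pm

cos θ = 1 - 0.9948/2.42631024
cos θ = 1 - 0.410005
cos θ = 0.589995

θ = arccos(0.589995)
θ = 53.84°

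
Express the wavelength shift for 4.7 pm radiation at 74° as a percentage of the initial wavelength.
37.3942%

Calculate the Compton shift:
Δλ = λ_C(1 - cos(74°))
Δλ = 2.4263 × (1 - cos(74°))
Δλ = 2.4263 × 0.7244
Δλ = 1.7575 pm

Percentage change:
(Δλ/λ₀) × 100 = (1.7575/4.7) × 100
= 37.3942%

(Intermediate values are shown rounded; full precision is carried through to the final answer.)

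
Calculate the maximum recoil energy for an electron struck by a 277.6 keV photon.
144.5542 keV

Maximum energy transfer occurs at θ = 180° (backscattering).

Initial photon: E₀ = 277.6 keV → λ₀ = 4.4663 pm

Maximum Compton shift (at 180°):
Δλ_max = 2λ_C = 2 × 2.4263 = 4.8526 pm

Final wavelength:
λ' = 4.4663 + 4.8526 = 9.3189 pm

Minimum photon energy (maximum energy to electron):
E'_min = hc/λ' = 133.0458 keV

Maximum electron kinetic energy:
K_max = E₀ - E'_min = 277.6000 - 133.0458 = 144.5542 keV

(Intermediate values are shown rounded; full precision is carried through to the final answer.)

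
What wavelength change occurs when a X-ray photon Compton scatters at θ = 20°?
0.1463 pm

Using the Compton scattering formula:
Δλ = λ_C(1 - cos θ)

where λ_C = h/(m_e·c) ≈ 2.4263 pm is the Compton wavelength of an electron.

For θ = 20°:
cos(20°) = 0.9397
1 - cos(20°) = 0.0603

Δλ = 2.4263 × 0.0603
Δλ = 0.1463 pm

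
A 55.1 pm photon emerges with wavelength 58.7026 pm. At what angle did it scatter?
119.00°

First find the wavelength shift:
Δλ = λ' - λ = 58.7026 - 55.1 = 3.6026 pm

Using Δλ = λ_C(1 - cos θ), with λ_C = h/(m_e·c) ≈ 2.42631024 pm:
cos θ = 1 - Δλ/λ_C
cos θ = 1 - 3.6026/2.42631024
cos θ = -0.484806

θ = arccos(-0.484806)
θ = 119.00°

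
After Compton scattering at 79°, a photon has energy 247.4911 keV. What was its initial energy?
407.0001 keV

Convert final energy to wavelength (hc ≈ 1239.842 keV·pm):
λ' = hc/E' = 1239.842 / 247.4911 = 5.0096 pm

Calculate the Compton shift:
Δλ = λ_C(1 - cos(79°))
Δλ = 2.4263 × (1 - cos(79°))
Δλ = 1.9633 pm

Initial wavelength:
λ = λ' - Δλ = 5.0096 - 1.9633 = 3.0463 pm

Initial energy:
E = hc/λ = 1239.842 / 3.0463 = 407.0001 keV

(Intermediate values are shown rounded; full precision is carried through to the final answer.)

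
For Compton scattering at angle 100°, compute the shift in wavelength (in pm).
2.8476 pm

Using the Compton scattering formula:
Δλ = λ_C(1 - cos θ)

where λ_C = h/(m_e·c) ≈ 2.4263 pm is the Compton wavelength of an electron.

For θ = 100°:
cos(100°) = -0.1736
1 - cos(100°) = 1.1736

Δλ = 2.4263 × 1.1736
Δλ = 2.8476 pm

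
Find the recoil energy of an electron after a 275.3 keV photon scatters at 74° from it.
77.2780 keV

By energy conservation: K_e = E_initial - E_final

First find the scattered photon energy:
Initial wavelength: λ = hc/E = 4.5036 pm
Compton shift: Δλ = λ_C(1 - cos(74°)) = 1.7575 pm
Final wavelength: λ' = 4.5036 + 1.7575 = 6.2611 pm
Final photon energy: E' = hc/λ' = 198.0220 keV

Electron kinetic energy:
K_e = E - E' = 275.3000 - 198.0220 = 77.2780 keV

(Intermediate values are shown rounded; full precision is carried through to the final answer.)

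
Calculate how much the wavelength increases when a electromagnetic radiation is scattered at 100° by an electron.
2.8476 pm

Using the Compton scattering formula:
Δλ = λ_C(1 - cos θ)

where λ_C = h/(m_e·c) ≈ 2.4263 pm is the Compton wavelength of an electron.

For θ = 100°:
cos(100°) = -0.1736
1 - cos(100°) = 1.1736

Δλ = 2.4263 × 1.1736
Δλ = 2.8476 pm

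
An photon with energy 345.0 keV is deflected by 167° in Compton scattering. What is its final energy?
147.8788 keV

First convert energy to wavelength:
λ = hc/E, with hc ≈ 1239.842 keV·pm (i.e. 1239.842 eV·nm)

For E = 345.0 keV = 345000 eV:
λ = 1239.842 keV·pm / 345.0 keV
λ = 3.5937 pm

Calculate the Compton shift:
Δλ = λ_C(1 - cos(167°)) = 2.4263 × 1.9744
Δλ = 4.7904 pm

Final wavelength:
λ' = 3.5937 + 4.7904 = 8.3842 pm

Final energy:
E' = hc/λ' = 1239.842 / 8.3842 = 147.8788 keV

(Intermediate values are shown rounded; full precision is carried through to the final answer.)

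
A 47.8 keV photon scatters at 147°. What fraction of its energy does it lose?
0.1468 (or 14.68%)

Calculate initial and final photon energies:

Initial: E₀ = 47.8 keV → λ₀ = 25.9381 pm
Compton shift: Δλ = 4.4612 pm
Final wavelength: λ' = 30.3993 pm
Final energy: E' = 40.7852 keV

Fractional energy loss:
(E₀ - E')/E₀ = (47.8000 - 40.7852)/47.8000
= 7.0148/47.8000
= 0.1468
= 14.68%

(Intermediate values are shown rounded; full precision is carried through to the final answer.)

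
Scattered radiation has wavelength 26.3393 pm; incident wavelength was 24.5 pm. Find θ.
76.00°

First find the wavelength shift:
Δλ = λ' - λ = 26.3393 - 24.5 = 1.8393 pm

Using Δλ = λ_C(1 - cos θ), with λ_C = h/(m_e·c) ≈ 2.42631024 pm:
cos θ = 1 - Δλ/λ_C
cos θ = 1 - 1.8393/2.42631024
cos θ = 0.241935

θ = arccos(0.241935)
θ = 76.00°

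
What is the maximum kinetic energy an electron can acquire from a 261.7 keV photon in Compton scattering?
132.4187 keV

Maximum energy transfer occurs at θ = 180° (backscattering).

Initial photon: E₀ = 261.7 keV → λ₀ = 4.7376 pm

Maximum Compton shift (at 180°):
Δλ_max = 2λ_C = 2 × 2.4263 = 4.8526 pm

Final wavelength:
λ' = 4.7376 + 4.8526 = 9.5903 pm

Minimum photon energy (maximum energy to electron):
E'_min = hc/λ' = 129.2813 keV

Maximum electron kinetic energy:
K_max = E₀ - E'_min = 261.7000 - 129.2813 = 132.4187 keV

(Intermediate values are shown rounded; full precision is carried through to the final answer.)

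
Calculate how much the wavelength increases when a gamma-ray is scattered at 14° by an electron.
0.0721 pm

Using the Compton scattering formula:
Δλ = λ_C(1 - cos θ)

where λ_C = h/(m_e·c) ≈ 2.4263 pm is the Compton wavelength of an electron.

For θ = 14°:
cos(14°) = 0.9703
1 - cos(14°) = 0.0297

Δλ = 2.4263 × 0.0297
Δλ = 0.0721 pm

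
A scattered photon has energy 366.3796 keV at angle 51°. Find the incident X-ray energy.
499.0001 keV

Convert final energy to wavelength (hc ≈ 1239.842 keV·pm):
λ' = hc/E' = 1239.842 / 366.3796 = 3.3840 pm

Calculate the Compton shift:
Δλ = λ_C(1 - cos(51°))
Δλ = 2.4263 × (1 - cos(51°))
Δλ = 0.8994 pm

Initial wavelength:
λ = λ' - Δλ = 3.3840 - 0.8994 = 2.4847 pm

Initial energy:
E = hc/λ = 1239.842 / 2.4847 = 499.0001 keV

(Intermediate values are shown rounded; full precision is carried through to the final answer.)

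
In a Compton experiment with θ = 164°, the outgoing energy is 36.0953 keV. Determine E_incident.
41.9000 keV

Convert final energy to wavelength (hc ≈ 1239.842 keV·pm):
λ' = hc/E' = 1239.842 / 36.0953 = 34.3491 pm

Calculate the Compton shift:
Δλ = λ_C(1 - cos(164°))
Δλ = 2.4263 × (1 - cos(164°))
Δλ = 4.7586 pm

Initial wavelength:
λ = λ' - Δλ = 34.3491 - 4.7586 = 29.5905 pm

Initial energy:
E = hc/λ = 1239.842 / 29.5905 = 41.9000 keV

(Intermediate values are shown rounded; full precision is carried through to the final answer.)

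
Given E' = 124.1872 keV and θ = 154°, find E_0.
230.6001 keV

Convert final energy to wavelength (hc ≈ 1239.842 keV·pm):
λ' = hc/E' = 1239.842 / 124.1872 = 9.9837 pm

Calculate the Compton shift:
Δλ = λ_C(1 - cos(154°))
Δλ = 2.4263 × (1 - cos(154°))
Δλ = 4.6071 pm

Initial wavelength:
λ = λ' - Δλ = 9.9837 - 4.6071 = 5.3766 pm

Initial energy:
E = hc/λ = 1239.842 / 5.3766 = 230.6001 keV

(Intermediate values are shown rounded; full precision is carried through to the final answer.)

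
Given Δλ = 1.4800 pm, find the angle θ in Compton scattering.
67.04°

From the Compton formula Δλ = λ_C(1 - cos θ), we can solve for θ:

cos θ = 1 - Δλ/λ_C

Given:
- Δλ = 1.4800 pm
- λ_C = h/(m_e·c) ≈ 2.42631024 pm

cos θ = 1 - 1.4800/2.42631024
cos θ = 1 - 0.609980
cos θ = 0.390020

θ = arccos(0.390020)
θ = 67.04°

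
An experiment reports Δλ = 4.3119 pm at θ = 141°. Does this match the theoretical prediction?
Yes, consistent

Calculate the expected shift for θ = 141°:

Δλ_expected = λ_C(1 - cos(141°))
Δλ_expected = 2.4263 × (1 - cos(141°))
Δλ_expected = 2.4263 × 1.7771
Δλ_expected = 4.3119 pm

Given shift: 4.3119 pm
Expected shift: 4.3119 pm
Difference: 0.0000 pm

The values match. This is consistent with Compton scattering at the stated angle.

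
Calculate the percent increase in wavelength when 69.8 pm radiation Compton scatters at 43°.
0.9338%

Calculate the Compton shift:
Δλ = λ_C(1 - cos(43°))
Δλ = 2.4263 × (1 - cos(43°))
Δλ = 2.4263 × 0.2686
Δλ = 0.6518 pm

Percentage change:
(Δλ/λ₀) × 100 = (0.6518/69.8) × 100
= 0.9338%

(Intermediate values are shown rounded; full precision is carried through to the final answer.)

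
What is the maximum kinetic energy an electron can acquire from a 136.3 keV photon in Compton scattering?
47.4163 keV

Maximum energy transfer occurs at θ = 180° (backscattering).

Initial photon: E₀ = 136.3 keV → λ₀ = 9.0964 pm

Maximum Compton shift (at 180°):
Δλ_max = 2λ_C = 2 × 2.4263 = 4.8526 pm

Final wavelength:
λ' = 9.0964 + 4.8526 = 13.9490 pm

Minimum photon energy (maximum energy to electron):
E'_min = hc/λ' = 88.8837 keV

Maximum electron kinetic energy:
K_max = E₀ - E'_min = 136.3000 - 88.8837 = 47.4163 keV

(Intermediate values are shown rounded; full precision is carried through to the final answer.)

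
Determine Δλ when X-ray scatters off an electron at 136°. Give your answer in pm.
4.1717 pm

Using the Compton scattering formula:
Δλ = λ_C(1 - cos θ)

where λ_C = h/(m_e·c) ≈ 2.4263 pm is the Compton wavelength of an electron.

For θ = 136°:
cos(136°) = -0.7193
1 - cos(136°) = 1.7193

Δλ = 2.4263 × 1.7193
Δλ = 4.1717 pm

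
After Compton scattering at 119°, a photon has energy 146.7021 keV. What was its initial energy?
255.6999 keV

Convert final energy to wavelength (hc ≈ 1239.842 keV·pm):
λ' = hc/E' = 1239.842 / 146.7021 = 8.4514 pm

Calculate the Compton shift:
Δλ = λ_C(1 - cos(119°))
Δλ = 2.4263 × (1 - cos(119°))
Δλ = 3.6026 pm

Initial wavelength:
λ = λ' - Δλ = 8.4514 - 3.6026 = 4.8488 pm

Initial energy:
E = hc/λ = 1239.842 / 4.8488 = 255.6999 keV

(Intermediate values are shown rounded; full precision is carried through to the final answer.)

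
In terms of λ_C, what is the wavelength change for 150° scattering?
1.8660 λ_C

The Compton shift formula is:
Δλ = λ_C(1 - cos θ)

Dividing both sides by λ_C:
Δλ/λ_C = 1 - cos θ

For θ = 150°:
Δλ/λ_C = 1 - cos(150°)
Δλ/λ_C = 1 - -0.8660
Δλ/λ_C = 1.8660

This means the shift is 1.8660 × λ_C = 4.5276 pm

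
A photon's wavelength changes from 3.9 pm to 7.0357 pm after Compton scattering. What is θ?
107.00°

First find the wavelength shift:
Δλ = λ' - λ = 7.0357 - 3.9 = 3.1357 pm

Using Δλ = λ_C(1 - cos θ), with λ_C = h/(m_e·c) ≈ 2.42631024 pm:
cos θ = 1 - Δλ/λ_C
cos θ = 1 - 3.1357/2.42631024
cos θ = -0.292374

θ = arccos(-0.292374)
θ = 107.00°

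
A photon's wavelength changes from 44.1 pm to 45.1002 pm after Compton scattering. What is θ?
54.00°

First find the wavelength shift:
Δλ = λ' - λ = 45.1002 - 44.1 = 1.0002 pm

Using Δλ = λ_C(1 - cos θ), with λ_C = h/(m_e·c) ≈ 2.42631024 pm:
cos θ = 1 - Δλ/λ_C
cos θ = 1 - 1.0002/2.42631024
cos θ = 0.587769

θ = arccos(0.587769)
θ = 54.00°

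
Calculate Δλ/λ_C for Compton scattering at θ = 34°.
0.1710 λ_C

The Compton shift formula is:
Δλ = λ_C(1 - cos θ)

Dividing both sides by λ_C:
Δλ/λ_C = 1 - cos θ

For θ = 34°:
Δλ/λ_C = 1 - cos(34°)
Δλ/λ_C = 1 - 0.8290
Δλ/λ_C = 0.1710

This means the shift is 0.1710 × λ_C = 0.4148 pm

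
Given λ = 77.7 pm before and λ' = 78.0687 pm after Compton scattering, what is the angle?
32.00°

First find the wavelength shift:
Δλ = λ' - λ = 78.0687 - 77.7 = 0.3687 pm

Using Δλ = λ_C(1 - cos θ), with λ_C = h/(m_e·c) ≈ 2.42631024 pm:
cos θ = 1 - Δλ/λ_C
cos θ = 1 - 0.3687/2.42631024
cos θ = 0.848041

θ = arccos(0.848041)
θ = 32.00°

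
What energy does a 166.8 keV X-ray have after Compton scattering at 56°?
145.8185 keV

First convert energy to wavelength:
λ = hc/E, with hc ≈ 1239.842 keV·pm (i.e. 1239.842 eV·nm)

For E = 166.8 keV = 166800 eV:
λ = 1239.842 keV·pm / 166.8 keV
λ = 7.4331 pm

Calculate the Compton shift:
Δλ = λ_C(1 - cos(56°)) = 2.4263 × 0.4408
Δλ = 1.0695 pm

Final wavelength:
λ' = 7.4331 + 1.0695 = 8.5026 pm

Final energy:
E' = hc/λ' = 1239.842 / 8.5026 = 145.8185 keV

(Intermediate values are shown rounded; full precision is carried through to the final answer.)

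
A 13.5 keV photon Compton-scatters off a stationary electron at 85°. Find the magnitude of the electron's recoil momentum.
9.6345e-24 kg·m/s

The electron is initially at rest, so by conservation of momentum:
p⃗_e = p⃗₀ − p⃗'  (incident photon momentum minus scattered photon momentum)

Photon momentum magnitudes (p = h/λ = E/c):
λ₀ = hc/E₀ = 91.8401 pm → p₀ = h/λ₀ = 7.2148e-24 kg·m/s
Δλ = λ_C(1 − cos 85°) = 2.2148 pm
λ' = 94.0550 pm → p' = h/λ' = 7.0449e-24 kg·m/s

The scattered photon makes angle θ = 85° with the incident direction, so by the law of cosines:
|p⃗_e|² = p₀² + p'² − 2p₀p'cos θ
|p⃗_e|² = (7.2148e-24)² + (7.0449e-24)² − 2·7.2148e-24·7.0449e-24·cos(85°)
|p⃗_e| = 9.6345e-24 kg·m/s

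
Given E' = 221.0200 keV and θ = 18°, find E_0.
225.8000 keV

Convert final energy to wavelength (hc ≈ 1239.842 keV·pm):
λ' = hc/E' = 1239.842 / 221.0200 = 5.6096 pm

Calculate the Compton shift:
Δλ = λ_C(1 - cos(18°))
Δλ = 2.4263 × (1 - cos(18°))
Δλ = 0.1188 pm

Initial wavelength:
λ = λ' - Δλ = 5.6096 - 0.1188 = 5.4909 pm

Initial energy:
E = hc/λ = 1239.842 / 5.4909 = 225.8000 keV

(Intermediate values are shown rounded; full precision is carried through to the final answer.)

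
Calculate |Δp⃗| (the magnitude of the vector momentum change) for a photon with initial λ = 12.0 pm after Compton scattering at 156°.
9.3009e-23 kg·m/s

Photon momentum magnitude is p = h/λ.

Initial momentum:
p₀ = h/λ = 6.6261e-34/1.2000e-11 = 5.5217e-23 kg·m/s

After scattering:
λ' = λ + Δλ = 12.0 + 4.6429 = 16.6429 pm
p' = h/λ' = 6.6261e-34/1.6643e-11 = 3.9813e-23 kg·m/s

Momentum is a vector; the scattered photon's direction makes angle θ = 156° with the incident direction. The magnitude of the vector change Δp⃗ = p⃗₀ − p⃗' is found from the law of cosines:
|Δp⃗|² = p₀² + p'² − 2p₀p'cos θ
|Δp⃗|² = (5.5217e-23)² + (3.9813e-23)² − 2·5.5217e-23·3.9813e-23·cos(156°)
|Δp⃗| = 9.3009e-23 kg·m/s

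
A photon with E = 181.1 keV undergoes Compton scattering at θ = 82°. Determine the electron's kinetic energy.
42.3346 keV

By energy conservation: K_e = E_initial - E_final

First find the scattered photon energy:
Initial wavelength: λ = hc/E = 6.8462 pm
Compton shift: Δλ = λ_C(1 - cos(82°)) = 2.0886 pm
Final wavelength: λ' = 6.8462 + 2.0886 = 8.9348 pm
Final photon energy: E' = hc/λ' = 138.7654 keV

Electron kinetic energy:
K_e = E - E' = 181.1000 - 138.7654 = 42.3346 keV

(Intermediate values are shown rounded; full precision is carried through to the final answer.)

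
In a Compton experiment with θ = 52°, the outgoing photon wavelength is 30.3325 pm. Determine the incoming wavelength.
29.4000 pm

From λ' = λ + Δλ, we have λ = λ' - Δλ

First calculate the Compton shift:
Δλ = λ_C(1 - cos θ)
Δλ = 2.4263 × (1 - cos(52°))
Δλ = 2.4263 × 0.3843
Δλ = 0.9325 pm

Initial wavelength:
λ = λ' - Δλ
λ = 30.3325 - 0.9325
λ = 29.4000 pm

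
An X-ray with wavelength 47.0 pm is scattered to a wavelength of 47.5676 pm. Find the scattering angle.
40.00°

First find the wavelength shift:
Δλ = λ' - λ = 47.5676 - 47.0 = 0.5676 pm

Using Δλ = λ_C(1 - cos θ), with λ_C = h/(m_e·c) ≈ 2.42631024 pm:
cos θ = 1 - Δλ/λ_C
cos θ = 1 - 0.5676/2.42631024
cos θ = 0.766065

θ = arccos(0.766065)
θ = 40.00°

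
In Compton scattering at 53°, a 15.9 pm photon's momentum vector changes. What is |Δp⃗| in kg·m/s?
3.6187e-23 kg·m/s

Photon momentum magnitude is p = h/λ.

Initial momentum:
p₀ = h/λ = 6.6261e-34/1.5900e-11 = 4.1673e-23 kg·m/s

After scattering:
λ' = λ + Δλ = 15.9 + 0.9661 = 16.8661 pm
p' = h/λ' = 6.6261e-34/1.6866e-11 = 3.9286e-23 kg·m/s

Momentum is a vector; the scattered photon's direction makes angle θ = 53° with the incident direction. The magnitude of the vector change Δp⃗ = p⃗₀ − p⃗' is found from the law of cosines:
|Δp⃗|² = p₀² + p'² − 2p₀p'cos θ
|Δp⃗|² = (4.1673e-23)² + (3.9286e-23)² − 2·4.1673e-23·3.9286e-23·cos(53°)
|Δp⃗| = 3.6187e-23 kg·m/s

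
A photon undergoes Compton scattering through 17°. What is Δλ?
0.1060 pm

Using the Compton scattering formula:
Δλ = λ_C(1 - cos θ)

where λ_C = h/(m_e·c) ≈ 2.4263 pm is the Compton wavelength of an electron.

For θ = 17°:
cos(17°) = 0.9563
1 - cos(17°) = 0.0437

Δλ = 2.4263 × 0.0437
Δλ = 0.1060 pm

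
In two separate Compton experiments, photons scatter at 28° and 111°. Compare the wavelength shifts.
111° produces the larger shift by a factor of 11.605

Calculate both shifts using Δλ = λ_C(1 - cos θ):

For θ₁ = 28°:
Δλ₁ = 2.4263 × (1 - cos(28°))
Δλ₁ = 2.4263 × 0.1171
Δλ₁ = 0.2840 pm

For θ₂ = 111°:
Δλ₂ = 2.4263 × (1 - cos(111°))
Δλ₂ = 2.4263 × 1.3584
Δλ₂ = 3.2958 pm

The 111° angle produces the larger shift.
Ratio: 3.2958/0.2840 = 11.605

(Intermediate values are shown rounded; full precision is carried through to the final answer.)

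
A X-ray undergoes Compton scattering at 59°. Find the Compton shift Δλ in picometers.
1.1767 pm

Using the Compton scattering formula:
Δλ = λ_C(1 - cos θ)

where λ_C = h/(m_e·c) ≈ 2.4263 pm is the Compton wavelength of an electron.

For θ = 59°:
cos(59°) = 0.5150
1 - cos(59°) = 0.4850

Δλ = 2.4263 × 0.4850
Δλ = 1.1767 pm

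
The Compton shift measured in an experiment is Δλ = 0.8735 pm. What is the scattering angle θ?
50.21°

From the Compton formula Δλ = λ_C(1 - cos θ), we can solve for θ:

cos θ = 1 - Δλ/λ_C

Given:
- Δλ = 0.8735 pm
- λ_C = h/(m_e·c) ≈ 2.42631024 pm

cos θ = 1 - 0.8735/2.42631024
cos θ = 1 - 0.360012
cos θ = 0.639988

θ = arccos(0.639988)
θ = 50.21°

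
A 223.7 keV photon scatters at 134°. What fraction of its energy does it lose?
0.4259 (or 42.59%)

Calculate initial and final photon energies:

Initial: E₀ = 223.7 keV → λ₀ = 5.5424 pm
Compton shift: Δλ = 4.1118 pm
Final wavelength: λ' = 9.6542 pm
Final energy: E' = 128.4252 keV

Fractional energy loss:
(E₀ - E')/E₀ = (223.7000 - 128.4252)/223.7000
= 95.2748/223.7000
= 0.4259
= 42.59%

(Intermediate values are shown rounded; full precision is carried through to the final answer.)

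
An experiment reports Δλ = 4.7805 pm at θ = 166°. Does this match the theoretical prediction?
Yes, consistent

Calculate the expected shift for θ = 166°:

Δλ_expected = λ_C(1 - cos(166°))
Δλ_expected = 2.4263 × (1 - cos(166°))
Δλ_expected = 2.4263 × 1.9703
Δλ_expected = 4.7805 pm

Given shift: 4.7805 pm
Expected shift: 4.7805 pm
Difference: 0.0000 pm

The values match. This is consistent with Compton scattering at the stated angle.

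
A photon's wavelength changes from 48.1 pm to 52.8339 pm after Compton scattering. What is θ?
162.00°

First find the wavelength shift:
Δλ = λ' - λ = 52.8339 - 48.1 = 4.7339 pm

Using Δλ = λ_C(1 - cos θ), with λ_C = h/(m_e·c) ≈ 2.42631024 pm:
cos θ = 1 - Δλ/λ_C
cos θ = 1 - 4.7339/2.42631024
cos θ = -0.951070

θ = arccos(-0.951070)
θ = 162.00°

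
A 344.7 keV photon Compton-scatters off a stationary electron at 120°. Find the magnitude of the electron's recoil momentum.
2.4329e-22 kg·m/s

The electron is initially at rest, so by conservation of momentum:
p⃗_e = p⃗₀ − p⃗'  (incident photon momentum minus scattered photon momentum)

Photon momentum magnitudes (p = h/λ = E/c):
λ₀ = hc/E₀ = 3.5969 pm → p₀ = h/λ₀ = 1.8422e-22 kg·m/s
Δλ = λ_C(1 − cos 120°) = 3.6395 pm
λ' = 7.2363 pm → p' = h/λ' = 9.1567e-23 kg·m/s

The scattered photon makes angle θ = 120° with the incident direction, so by the law of cosines:
|p⃗_e|² = p₀² + p'² − 2p₀p'cos θ
|p⃗_e|² = (1.8422e-22)² + (9.1567e-23)² − 2·1.8422e-22·9.1567e-23·cos(120°)
|p⃗_e| = 2.4329e-22 kg·m/s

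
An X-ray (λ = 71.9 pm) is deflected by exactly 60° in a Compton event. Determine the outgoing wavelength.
73.1132 pm

Using the Compton formula: λ' = λ + λ_C(1 − cos θ)

For θ = 60°, cos θ = 1/2 (exact) = 0.5000, so:
1 − cos 60° = 1 − (1/2) = 0.5000

Δλ = λ_C × 0.5000 = 2.4263 × 0.5000 = 1.2132 pm

λ' = 71.9 + 1.2132 = 73.1132 pm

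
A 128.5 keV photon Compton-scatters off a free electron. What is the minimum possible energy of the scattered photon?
85.4993 keV (at θ = 180°)

The scattered photon has minimum energy when its wavelength is maximum, i.e., when the Compton shift Δλ = λ_C(1 − cos θ) is maximum. This occurs at θ = 180° (backscattering), giving Δλ_max = 2λ_C = 4.8526 pm.

Initial wavelength: λ₀ = hc/E₀ = 9.6486 pm
Maximum final wavelength: λ'_max = λ₀ + 2λ_C = 9.6486 + 4.8526 = 14.5012 pm
Minimum final energy: E'_min = hc/λ'_max = 85.4993 keV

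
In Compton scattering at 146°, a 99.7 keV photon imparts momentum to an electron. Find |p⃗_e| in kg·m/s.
8.8602e-23 kg·m/s

The electron is initially at rest, so by conservation of momentum:
p⃗_e = p⃗₀ − p⃗'  (incident photon momentum minus scattered photon momentum)

Photon momentum magnitudes (p = h/λ = E/c):
λ₀ = hc/E₀ = 12.4357 pm → p₀ = h/λ₀ = 5.3283e-23 kg·m/s
Δλ = λ_C(1 − cos 146°) = 4.4378 pm
λ' = 16.8735 pm → p' = h/λ' = 3.9269e-23 kg·m/s

The scattered photon makes angle θ = 146° with the incident direction, so by the law of cosines:
|p⃗_e|² = p₀² + p'² − 2p₀p'cos θ
|p⃗_e|² = (5.3283e-23)² + (3.9269e-23)² − 2·5.3283e-23·3.9269e-23·cos(146°)
|p⃗_e| = 8.8602e-23 kg·m/s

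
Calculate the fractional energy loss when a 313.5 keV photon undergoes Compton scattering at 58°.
0.2238 (or 22.38%)

Calculate initial and final photon energies:

Initial: E₀ = 313.5 keV → λ₀ = 3.9548 pm
Compton shift: Δλ = 1.1406 pm
Final wavelength: λ' = 5.0954 pm
Final energy: E' = 243.3257 keV

Fractional energy loss:
(E₀ - E')/E₀ = (313.5000 - 243.3257)/313.5000
= 70.1743/313.5000
= 0.2238
= 22.38%

(Intermediate values are shown rounded; full precision is carried through to the final answer.)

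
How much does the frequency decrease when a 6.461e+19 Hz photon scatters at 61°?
1.371e+19 Hz (decrease)

Convert frequency to wavelength (c = 299792458 m/s):
λ₀ = c/f₀ = 299792458/6.461e+19 = 4.6400319e-12 m = 4.6400 pm

Calculate Compton shift:
Δλ = λ_C(1 - cos(61°)) = 1.2500 pm

Final wavelength:
λ' = λ₀ + Δλ = 4.6400 + 1.2500 = 5.8900 pm

Final frequency:
f' = c/λ' = 299792458/5.8900435e-12 = 5.0898173e+19 Hz

Frequency shift (decrease):
Δf = f₀ - f' = 6.461e+19 - 5.0898173e+19 = 1.371e+19 Hz

(Intermediate values are shown rounded; full precision is carried through to the final answer.)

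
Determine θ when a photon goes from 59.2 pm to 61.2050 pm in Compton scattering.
80.00°

First find the wavelength shift:
Δλ = λ' - λ = 61.2050 - 59.2 = 2.0050 pm

Using Δλ = λ_C(1 - cos θ), with λ_C = h/(m_e·c) ≈ 2.42631024 pm:
cos θ = 1 - Δλ/λ_C
cos θ = 1 - 2.0050/2.42631024
cos θ = 0.173642

θ = arccos(0.173642)
θ = 80.00°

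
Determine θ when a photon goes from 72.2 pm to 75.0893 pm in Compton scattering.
101.00°

First find the wavelength shift:
Δλ = λ' - λ = 75.0893 - 72.2 = 2.8893 pm

Using Δλ = λ_C(1 - cos θ), with λ_C = h/(m_e·c) ≈ 2.42631024 pm:
cos θ = 1 - Δλ/λ_C
cos θ = 1 - 2.8893/2.42631024
cos θ = -0.190821

θ = arccos(-0.190821)
θ = 101.00°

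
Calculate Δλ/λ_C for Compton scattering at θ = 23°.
0.0795 λ_C

The Compton shift formula is:
Δλ = λ_C(1 - cos θ)

Dividing both sides by λ_C:
Δλ/λ_C = 1 - cos θ

For θ = 23°:
Δλ/λ_C = 1 - cos(23°)
Δλ/λ_C = 1 - 0.9205
Δλ/λ_C = 0.0795

This means the shift is 0.0795 × λ_C = 0.1929 pm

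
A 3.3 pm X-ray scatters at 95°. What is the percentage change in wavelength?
79.9326%

Calculate the Compton shift:
Δλ = λ_C(1 - cos(95°))
Δλ = 2.4263 × (1 - cos(95°))
Δλ = 2.4263 × 1.0872
Δλ = 2.6378 pm

Percentage change:
(Δλ/λ₀) × 100 = (2.6378/3.3) × 100
= 79.9326%

(Intermediate values are shown rounded; full precision is carried through to the final answer.)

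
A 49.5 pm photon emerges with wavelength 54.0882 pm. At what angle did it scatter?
153.00°

First find the wavelength shift:
Δλ = λ' - λ = 54.0882 - 49.5 = 4.5882 pm

Using Δλ = λ_C(1 - cos θ), with λ_C = h/(m_e·c) ≈ 2.42631024 pm:
cos θ = 1 - Δλ/λ_C
cos θ = 1 - 4.5882/2.42631024
cos θ = -0.891020

θ = arccos(-0.891020)
θ = 153.00°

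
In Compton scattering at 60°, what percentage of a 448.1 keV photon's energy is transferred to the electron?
0.3048 (or 30.48%)

Calculate initial and final photon energies:

Initial: E₀ = 448.1 keV → λ₀ = 2.7669 pm
Compton shift: Δλ = 1.2132 pm
Final wavelength: λ' = 3.9800 pm
Final energy: E' = 311.5148 keV

Fractional energy loss:
(E₀ - E')/E₀ = (448.1000 - 311.5148)/448.1000
= 136.5852/448.1000
= 0.3048
= 30.48%

(Intermediate values are shown rounded; full precision is carried through to the final answer.)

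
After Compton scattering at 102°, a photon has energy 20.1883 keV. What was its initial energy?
21.2000 keV

Convert final energy to wavelength (hc ≈ 1239.842 keV·pm):
λ' = hc/E' = 1239.842 / 20.1883 = 61.4139 pm

Calculate the Compton shift:
Δλ = λ_C(1 - cos(102°))
Δλ = 2.4263 × (1 - cos(102°))
Δλ = 2.9308 pm

Initial wavelength:
λ = λ' - Δλ = 61.4139 - 2.9308 = 58.4831 pm

Initial energy:
E = hc/λ = 1239.842 / 58.4831 = 21.2000 keV

(Intermediate values are shown rounded; full precision is carried through to the final answer.)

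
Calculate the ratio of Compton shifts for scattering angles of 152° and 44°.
152° produces the larger shift by a factor of 6.709

Calculate both shifts using Δλ = λ_C(1 - cos θ):

For θ₁ = 44°:
Δλ₁ = 2.4263 × (1 - cos(44°))
Δλ₁ = 2.4263 × 0.2807
Δλ₁ = 0.6810 pm

For θ₂ = 152°:
Δλ₂ = 2.4263 × (1 - cos(152°))
Δλ₂ = 2.4263 × 1.8829
Δλ₂ = 4.5686 pm

The 152° angle produces the larger shift.
Ratio: 4.5686/0.6810 = 6.709

(Intermediate values are shown rounded; full precision is carried through to the final answer.)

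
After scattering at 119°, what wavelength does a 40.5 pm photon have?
44.1026 pm

Using the Compton scattering formula:
λ' = λ + Δλ = λ + λ_C(1 - cos θ)

Given:
- Initial wavelength λ = 40.5 pm
- Scattering angle θ = 119°
- Compton wavelength λ_C ≈ 2.4263 pm

Calculate the shift:
Δλ = 2.4263 × (1 - cos(119°))
Δλ = 2.4263 × 1.4848
Δλ = 3.6026 pm

Final wavelength:
λ' = 40.5 + 3.6026 = 44.1026 pm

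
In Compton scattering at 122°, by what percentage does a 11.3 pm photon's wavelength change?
32.8501%

Calculate the Compton shift:
Δλ = λ_C(1 - cos(122°))
Δλ = 2.4263 × (1 - cos(122°))
Δλ = 2.4263 × 1.5299
Δλ = 3.7121 pm

Percentage change:
(Δλ/λ₀) × 100 = (3.7121/11.3) × 100
= 32.8501%

(Intermediate values are shown rounded; full precision is carried through to the final answer.)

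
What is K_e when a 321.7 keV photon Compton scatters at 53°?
64.4795 keV

By energy conservation: K_e = E_initial - E_final

First find the scattered photon energy:
Initial wavelength: λ = hc/E = 3.8540 pm
Compton shift: Δλ = λ_C(1 - cos(53°)) = 0.9661 pm
Final wavelength: λ' = 3.8540 + 0.9661 = 4.8202 pm
Final photon energy: E' = hc/λ' = 257.2205 keV

Electron kinetic energy:
K_e = E - E' = 321.7000 - 257.2205 = 64.4795 keV

(Intermediate values are shown rounded; full precision is carried through to the final answer.)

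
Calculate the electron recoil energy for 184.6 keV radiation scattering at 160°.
76.0577 keV

By energy conservation: K_e = E_initial - E_final

First find the scattered photon energy:
Initial wavelength: λ = hc/E = 6.7164 pm
Compton shift: Δλ = λ_C(1 - cos(160°)) = 4.7063 pm
Final wavelength: λ' = 6.7164 + 4.7063 = 11.4227 pm
Final photon energy: E' = hc/λ' = 108.5423 keV

Electron kinetic energy:
K_e = E - E' = 184.6000 - 108.5423 = 76.0577 keV

(Intermediate values are shown rounded; full precision is carried through to the final answer.)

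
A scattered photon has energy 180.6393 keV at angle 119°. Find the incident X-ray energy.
380.2001 keV

Convert final energy to wavelength (hc ≈ 1239.842 keV·pm):
λ' = hc/E' = 1239.842 / 180.6393 = 6.8636 pm

Calculate the Compton shift:
Δλ = λ_C(1 - cos(119°))
Δλ = 2.4263 × (1 - cos(119°))
Δλ = 3.6026 pm

Initial wavelength:
λ = λ' - Δλ = 6.8636 - 3.6026 = 3.2610 pm

Initial energy:
E = hc/λ = 1239.842 / 3.2610 = 380.2001 keV

(Intermediate values are shown rounded; full precision is carried through to the final answer.)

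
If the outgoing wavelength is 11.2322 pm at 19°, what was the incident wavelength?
11.1000 pm

From λ' = λ + Δλ, we have λ = λ' - Δλ

First calculate the Compton shift:
Δλ = λ_C(1 - cos θ)
Δλ = 2.4263 × (1 - cos(19°))
Δλ = 2.4263 × 0.0545
Δλ = 0.1322 pm

Initial wavelength:
λ = λ' - Δλ
λ = 11.2322 - 0.1322
λ = 11.1000 pm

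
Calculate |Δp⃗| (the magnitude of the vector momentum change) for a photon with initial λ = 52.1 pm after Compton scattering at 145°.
2.3313e-23 kg·m/s

Photon momentum magnitude is p = h/λ.

Initial momentum:
p₀ = h/λ = 6.6261e-34/5.2100e-11 = 1.2718e-23 kg·m/s

After scattering:
λ' = λ + Δλ = 52.1 + 4.4138 = 56.5138 pm
p' = h/λ' = 6.6261e-34/5.6514e-11 = 1.1725e-23 kg·m/s

Momentum is a vector; the scattered photon's direction makes angle θ = 145° with the incident direction. The magnitude of the vector change Δp⃗ = p⃗₀ − p⃗' is found from the law of cosines:
|Δp⃗|² = p₀² + p'² − 2p₀p'cos θ
|Δp⃗|² = (1.2718e-23)² + (1.1725e-23)² − 2·1.2718e-23·1.1725e-23·cos(145°)
|Δp⃗| = 2.3313e-23 kg·m/s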